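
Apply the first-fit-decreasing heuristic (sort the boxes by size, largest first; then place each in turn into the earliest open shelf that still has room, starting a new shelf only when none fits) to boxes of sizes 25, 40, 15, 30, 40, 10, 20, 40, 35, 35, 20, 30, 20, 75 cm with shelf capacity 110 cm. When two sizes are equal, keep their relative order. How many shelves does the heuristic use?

Sorted descending: 75, 40, 40, 40, 35, 35, 30, 30, 25, 20, 20, 20, 15, 10.
  75 → shelf 1 (new)  [load 75/110]
  40 → shelf 2 (new)  [load 40/110]
  40 → shelf 2  [load 80/110]
  40 → shelf 3 (new)  [load 40/110]
  35 → shelf 1  [load 110/110]
  35 → shelf 3  [load 75/110]
  30 → shelf 2  [load 110/110]
  30 → shelf 3  [load 105/110]
  25 → shelf 4 (new)  [load 25/110]
  20 → shelf 4  [load 45/110]
  20 → shelf 4  [load 65/110]
  20 → shelf 4  [load 85/110]
  15 → shelf 4  [load 100/110]
  10 → shelf 4  [load 110/110]
4 shelves opened.

4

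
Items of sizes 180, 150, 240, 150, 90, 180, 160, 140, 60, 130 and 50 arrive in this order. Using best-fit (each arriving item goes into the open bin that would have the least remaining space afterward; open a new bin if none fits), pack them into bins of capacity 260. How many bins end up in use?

  180 → bin 1 (new)  [load 180/260]
  150 → bin 2 (new)  [load 150/260]
  240 → bin 3 (new)  [load 240/260]
  150 → bin 4 (new)  [load 150/260]
  90 → bin 2  [load 240/260]
  180 → bin 5 (new)  [load 180/260]
  160 → bin 6 (new)  [load 160/260]
  140 → bin 7 (new)  [load 140/260]
  60 → bin 1  [load 240/260]
  130 → bin 8 (new)  [load 130/260]
  50 → bin 5  [load 230/260]
8 bins opened.

8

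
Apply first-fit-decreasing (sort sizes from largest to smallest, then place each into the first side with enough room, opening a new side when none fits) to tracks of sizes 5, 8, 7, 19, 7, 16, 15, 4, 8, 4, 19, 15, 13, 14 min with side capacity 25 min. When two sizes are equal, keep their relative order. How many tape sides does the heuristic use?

Sorted descending: 19, 19, 16, 15, 15, 14, 13, 8, 8, 7, 7, 5, 4, 4.
  19 → side 1 (new)  [load 19/25]
  19 → side 2 (new)  [load 19/25]
  16 → side 3 (new)  [load 16/25]
  15 → side 4 (new)  [load 15/25]
  15 → side 5 (new)  [load 15/25]
  14 → side 6 (new)  [load 14/25]
  13 → side 7 (new)  [load 13/25]
  8 → side 3  [load 24/25]
  8 → side 4  [load 23/25]
  7 → side 5  [load 22/25]
  7 → side 6  [load 21/25]
  5 → side 1  [load 24/25]
  4 → side 2  [load 23/25]
  4 → side 6  [load 25/25]
7 tape sides opened.

7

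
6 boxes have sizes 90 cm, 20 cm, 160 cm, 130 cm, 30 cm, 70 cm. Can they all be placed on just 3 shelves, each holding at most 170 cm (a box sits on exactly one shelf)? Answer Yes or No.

Total = 500 cm; ⌈500/170⌉ = 3.
The bound of 3 does not rule out 3, but exhaustive search shows no assignment into 3 shelves of capacity 170 cm exists — the minimum is 4.

No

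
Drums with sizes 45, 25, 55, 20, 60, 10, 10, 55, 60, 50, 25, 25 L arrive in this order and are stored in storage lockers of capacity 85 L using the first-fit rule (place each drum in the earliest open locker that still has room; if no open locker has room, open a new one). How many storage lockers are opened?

  45 → locker 1 (new)  [load 45/85]
  25 → locker 1  [load 70/85]
  55 → locker 2 (new)  [load 55/85]
  20 → locker 2  [load 75/85]
  60 → locker 3 (new)  [load 60/85]
  10 → locker 1  [load 80/85]
  10 → locker 2  [load 85/85]
  55 → locker 4 (new)  [load 55/85]
  60 → locker 5 (new)  [load 60/85]
  50 → locker 6 (new)  [load 50/85]
  25 → locker 3  [load 85/85]
  25 → locker 4  [load 80/85]
6 storage lockers opened.

6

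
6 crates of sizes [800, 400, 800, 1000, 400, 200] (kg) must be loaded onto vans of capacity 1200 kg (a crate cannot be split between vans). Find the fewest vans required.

3

Total = 1000 + 800 + 800 + 400 + 400 + 200 = 3600 kg.
Lower bound: ⌈3600/1200⌉ = 3 vans.
A packing using 3 vans:
  van 1: 1000 + 200 = 1200
  van 2: 800 + 400 = 1200
  van 3: 800 + 400 = 1200
This matches the lower bound, so 3 is optimal.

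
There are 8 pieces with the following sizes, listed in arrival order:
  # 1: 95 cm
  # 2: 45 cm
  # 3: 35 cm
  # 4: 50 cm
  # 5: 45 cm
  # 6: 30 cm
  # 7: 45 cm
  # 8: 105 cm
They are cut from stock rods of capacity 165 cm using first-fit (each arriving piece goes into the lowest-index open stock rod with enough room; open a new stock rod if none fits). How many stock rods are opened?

3

  95 → stock rod 1 (new)  [load 95/165]
  45 → stock rod 1  [load 140/165]
  35 → stock rod 2 (new)  [load 35/165]
  50 → stock rod 2  [load 85/165]
  45 → stock rod 2  [load 130/165]
  30 → stock rod 2  [load 160/165]
  45 → stock rod 3 (new)  [load 45/165]
  105 → stock rod 3  [load 150/165]
3 stock rods opened.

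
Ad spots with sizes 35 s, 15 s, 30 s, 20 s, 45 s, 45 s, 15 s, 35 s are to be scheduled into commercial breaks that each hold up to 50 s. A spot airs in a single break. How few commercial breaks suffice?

5

Total = 45 + 45 + 35 + 35 + 30 + 20 + 15 + 15 = 240 s.
Lower bound: ⌈240/50⌉ = 5 commercial breaks.
A packing using 5 commercial breaks:
  break 1: 45 = 45
  break 2: 45 = 45
  break 3: 35 + 15 = 50
  break 4: 35 + 15 = 50
  break 5: 30 + 20 = 50
This matches the lower bound, so 5 is optimal.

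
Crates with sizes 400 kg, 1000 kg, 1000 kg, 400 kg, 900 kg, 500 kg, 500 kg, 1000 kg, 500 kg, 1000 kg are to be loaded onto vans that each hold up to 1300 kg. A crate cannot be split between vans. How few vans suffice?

Total = 1000 + 1000 + 1000 + 1000 + 900 + 500 + 500 + 500 + 400 + 400 = 7200 kg.
Lower bound: ⌈7200/1300⌉ = 6 vans.
A packing using 7 vans:
  van 1: 1000 = 1000
  van 2: 1000 = 1000
  van 3: 1000 = 1000
  van 4: 1000 = 1000
  van 5: 900 + 400 = 1300
  van 6: 500 + 500 = 1000
  van 7: 500 + 400 = 900
No arrangement into 6 vans stays within capacity, so 7 is optimal.

7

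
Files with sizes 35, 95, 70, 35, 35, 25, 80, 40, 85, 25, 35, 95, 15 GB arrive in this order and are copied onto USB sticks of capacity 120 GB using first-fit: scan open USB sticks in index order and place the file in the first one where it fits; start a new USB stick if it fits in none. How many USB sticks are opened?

6

  35 → USB stick 1 (new)  [load 35/120]
  95 → USB stick 2 (new)  [load 95/120]
  70 → USB stick 1  [load 105/120]
  35 → USB stick 3 (new)  [load 35/120]
  35 → USB stick 3  [load 70/120]
  25 → USB stick 2  [load 120/120]
  80 → USB stick 4 (new)  [load 80/120]
  40 → USB stick 3  [load 110/120]
  85 → USB stick 5 (new)  [load 85/120]
  25 → USB stick 4  [load 105/120]
  35 → USB stick 5  [load 120/120]
  95 → USB stick 6 (new)  [load 95/120]
  15 → USB stick 1  [load 120/120]
6 USB sticks opened.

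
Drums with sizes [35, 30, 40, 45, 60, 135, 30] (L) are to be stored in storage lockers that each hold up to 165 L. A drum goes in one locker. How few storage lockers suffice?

3

Total = 135 + 60 + 45 + 40 + 35 + 30 + 30 = 375 L.
Lower bound: ⌈375/165⌉ = 3 storage lockers.
A packing using 3 storage lockers:
  locker 1: 135 + 30 = 165
  locker 2: 60 + 45 + 40 = 145
  locker 3: 35 + 30 = 65
This matches the lower bound, so 3 is optimal.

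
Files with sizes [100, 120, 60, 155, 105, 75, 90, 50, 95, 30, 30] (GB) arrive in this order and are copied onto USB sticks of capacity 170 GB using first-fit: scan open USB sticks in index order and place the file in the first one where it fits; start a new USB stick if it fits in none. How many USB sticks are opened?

  100 → USB stick 1 (new)  [load 100/170]
  120 → USB stick 2 (new)  [load 120/170]
  60 → USB stick 1  [load 160/170]
  155 → USB stick 3 (new)  [load 155/170]
  105 → USB stick 4 (new)  [load 105/170]
  75 → USB stick 5 (new)  [load 75/170]
  90 → USB stick 5  [load 165/170]
  50 → USB stick 2  [load 170/170]
  95 → USB stick 6 (new)  [load 95/170]
  30 → USB stick 4  [load 135/170]
  30 → USB stick 4  [load 165/170]
6 USB sticks opened.

6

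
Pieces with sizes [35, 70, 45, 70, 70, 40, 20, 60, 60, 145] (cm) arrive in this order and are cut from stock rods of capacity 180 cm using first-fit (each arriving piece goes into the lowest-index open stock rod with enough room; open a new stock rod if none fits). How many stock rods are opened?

4

  35 → stock rod 1 (new)  [load 35/180]
  70 → stock rod 1  [load 105/180]
  45 → stock rod 1  [load 150/180]
  70 → stock rod 2 (new)  [load 70/180]
  70 → stock rod 2  [load 140/180]
  40 → stock rod 2  [load 180/180]
  20 → stock rod 1  [load 170/180]
  60 → stock rod 3 (new)  [load 60/180]
  60 → stock rod 3  [load 120/180]
  145 → stock rod 4 (new)  [load 145/180]
4 stock rods opened.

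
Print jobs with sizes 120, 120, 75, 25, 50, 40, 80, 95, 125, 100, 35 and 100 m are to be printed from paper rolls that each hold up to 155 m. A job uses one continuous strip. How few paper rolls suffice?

7

Total = 125 + 120 + 120 + 100 + 100 + 95 + 80 + 75 + 50 + 40 + 35 + 25 = 965 m.
Lower bound: ⌈965/155⌉ = 7 paper rolls.
A packing using 7 paper rolls:
  roll 1: 125 + 25 = 150
  roll 2: 120 + 35 = 155
  roll 3: 120 = 120
  roll 4: 100 + 50 = 150
  roll 5: 100 + 40 = 140
  roll 6: 95 = 95
  roll 7: 80 + 75 = 155
This matches the lower bound, so 7 is optimal.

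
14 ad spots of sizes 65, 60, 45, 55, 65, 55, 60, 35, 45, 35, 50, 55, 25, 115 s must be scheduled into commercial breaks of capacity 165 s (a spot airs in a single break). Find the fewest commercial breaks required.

5

Total = 115 + 65 + 65 + 60 + 60 + 55 + 55 + 55 + 50 + 45 + 45 + 35 + 35 + 25 = 765 s.
Lower bound: ⌈765/165⌉ = 5 commercial breaks.
A packing using 5 commercial breaks:
  break 1: 115 + 50 = 165
  break 2: 65 + 65 + 35 = 165
  break 3: 60 + 60 + 45 = 165
  break 4: 55 + 55 + 55 = 165
  break 5: 45 + 35 + 25 = 105
This matches the lower bound, so 5 is optimal.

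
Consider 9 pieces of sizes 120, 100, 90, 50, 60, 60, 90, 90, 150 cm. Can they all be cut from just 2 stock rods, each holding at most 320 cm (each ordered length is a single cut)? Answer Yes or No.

Total = 810 cm; ⌈810/320⌉ = 3.
At least 3 stock rods are required, but only 2 are allowed.

No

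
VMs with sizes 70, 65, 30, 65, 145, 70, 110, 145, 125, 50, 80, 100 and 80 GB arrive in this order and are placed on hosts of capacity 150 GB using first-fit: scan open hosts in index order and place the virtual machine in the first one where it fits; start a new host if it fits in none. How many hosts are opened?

9

  70 → host 1 (new)  [load 70/150]
  65 → host 1  [load 135/150]
  30 → host 2 (new)  [load 30/150]
  65 → host 2  [load 95/150]
  145 → host 3 (new)  [load 145/150]
  70 → host 4 (new)  [load 70/150]
  110 → host 5 (new)  [load 110/150]
  145 → host 6 (new)  [load 145/150]
  125 → host 7 (new)  [load 125/150]
  50 → host 2  [load 145/150]
  80 → host 4  [load 150/150]
  100 → host 8 (new)  [load 100/150]
  80 → host 9 (new)  [load 80/150]
9 hosts opened.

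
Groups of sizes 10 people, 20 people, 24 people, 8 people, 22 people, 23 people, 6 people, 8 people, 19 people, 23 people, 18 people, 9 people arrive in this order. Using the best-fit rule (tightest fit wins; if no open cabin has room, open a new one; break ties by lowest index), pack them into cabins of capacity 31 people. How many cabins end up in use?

  10 → cabin 1 (new)  [load 10/31]
  20 → cabin 1  [load 30/31]
  24 → cabin 2 (new)  [load 24/31]
  8 → cabin 3 (new)  [load 8/31]
  22 → cabin 3  [load 30/31]
  23 → cabin 4 (new)  [load 23/31]
  6 → cabin 2  [load 30/31]
  8 → cabin 4  [load 31/31]
  19 → cabin 5 (new)  [load 19/31]
  23 → cabin 6 (new)  [load 23/31]
  18 → cabin 7 (new)  [load 18/31]
  9 → cabin 5  [load 28/31]
7 cabins opened.

7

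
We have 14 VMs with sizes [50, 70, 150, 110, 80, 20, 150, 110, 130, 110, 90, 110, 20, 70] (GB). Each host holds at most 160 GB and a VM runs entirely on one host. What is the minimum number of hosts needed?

Total = 150 + 150 + 130 + 110 + 110 + 110 + 110 + 90 + 80 + 70 + 70 + 50 + 20 + 20 = 1270 GB.
Lower bound: ⌈1270/160⌉ = 8 hosts.
A packing using 9 hosts:
  host 1: 150 = 150
  host 2: 150 = 150
  host 3: 130 + 20 = 150
  host 4: 110 + 50 = 160
  host 5: 110 + 20 = 130
  host 6: 110 = 110
  host 7: 110 = 110
  host 8: 90 + 70 = 160
  host 9: 80 + 70 = 150
No arrangement into 8 hosts stays within capacity, so 9 is optimal.

9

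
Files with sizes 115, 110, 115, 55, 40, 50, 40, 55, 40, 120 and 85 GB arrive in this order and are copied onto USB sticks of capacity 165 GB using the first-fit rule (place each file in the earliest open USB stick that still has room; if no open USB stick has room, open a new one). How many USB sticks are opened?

  115 → USB stick 1 (new)  [load 115/165]
  110 → USB stick 2 (new)  [load 110/165]
  115 → USB stick 3 (new)  [load 115/165]
  55 → USB stick 2  [load 165/165]
  40 → USB stick 1  [load 155/165]
  50 → USB stick 3  [load 165/165]
  40 → USB stick 4 (new)  [load 40/165]
  55 → USB stick 4  [load 95/165]
  40 → USB stick 4  [load 135/165]
  120 → USB stick 5 (new)  [load 120/165]
  85 → USB stick 6 (new)  [load 85/165]
6 USB sticks opened.

6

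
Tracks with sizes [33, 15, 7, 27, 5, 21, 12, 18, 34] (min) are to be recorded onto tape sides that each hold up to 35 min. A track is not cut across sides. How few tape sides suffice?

6

Total = 34 + 33 + 27 + 21 + 18 + 15 + 12 + 7 + 5 = 172 min.
Lower bound: ⌈172/35⌉ = 5 tape sides.
A packing using 6 tape sides:
  side 1: 34 = 34
  side 2: 33 = 33
  side 3: 27 + 7 = 34
  side 4: 21 + 12 = 33
  side 5: 18 + 15 = 33
  side 6: 5 = 5
No arrangement into 5 tape sides stays within capacity, so 6 is optimal.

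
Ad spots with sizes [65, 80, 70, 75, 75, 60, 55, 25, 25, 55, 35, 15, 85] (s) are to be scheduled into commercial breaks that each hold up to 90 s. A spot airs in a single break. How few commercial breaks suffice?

9

Total = 85 + 80 + 75 + 75 + 70 + 65 + 60 + 55 + 55 + 35 + 25 + 25 + 15 = 720 s.
Lower bound: ⌈720/90⌉ = 8 commercial breaks.
Also, 9 ad spots each exceed 45 s, and no two of those can share a break, so at least 9 commercial breaks are needed.
A packing using 9 commercial breaks:
  break 1: 85 = 85
  break 2: 80 = 80
  break 3: 75 + 15 = 90
  break 4: 75 = 75
  break 5: 70 = 70
  break 6: 65 + 25 = 90
  break 7: 60 + 25 = 85
  break 8: 55 + 35 = 90
  break 9: 55 = 55
This matches the lower bound, so 9 is optimal.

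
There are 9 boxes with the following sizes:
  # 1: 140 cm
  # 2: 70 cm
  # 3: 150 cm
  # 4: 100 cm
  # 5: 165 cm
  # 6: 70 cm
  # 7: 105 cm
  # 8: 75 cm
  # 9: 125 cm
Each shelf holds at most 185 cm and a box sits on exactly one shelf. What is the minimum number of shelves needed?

7

Total = 165 + 150 + 140 + 125 + 105 + 100 + 75 + 70 + 70 = 1000 cm.
Lower bound: ⌈1000/185⌉ = 6 shelves.
A packing using 7 shelves:
  shelf 1: 165 = 165
  shelf 2: 150 = 150
  shelf 3: 140 = 140
  shelf 4: 125 = 125
  shelf 5: 105 + 75 = 180
  shelf 6: 100 + 70 = 170
  shelf 7: 70 = 70
No arrangement into 6 shelves stays within capacity, so 7 is optimal.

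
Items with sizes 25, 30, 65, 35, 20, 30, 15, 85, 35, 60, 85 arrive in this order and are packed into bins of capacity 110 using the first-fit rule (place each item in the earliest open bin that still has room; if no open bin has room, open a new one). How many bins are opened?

  25 → bin 1 (new)  [load 25/110]
  30 → bin 1  [load 55/110]
  65 → bin 2 (new)  [load 65/110]
  35 → bin 1  [load 90/110]
  20 → bin 1  [load 110/110]
  30 → bin 2  [load 95/110]
  15 → bin 2  [load 110/110]
  85 → bin 3 (new)  [load 85/110]
  35 → bin 4 (new)  [load 35/110]
  60 → bin 4  [load 95/110]
  85 → bin 5 (new)  [load 85/110]
5 bins opened.

5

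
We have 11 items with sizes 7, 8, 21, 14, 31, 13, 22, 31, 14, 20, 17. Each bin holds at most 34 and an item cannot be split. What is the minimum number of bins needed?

Total = 31 + 31 + 22 + 21 + 20 + 17 + 14 + 14 + 13 + 8 + 7 = 198.
Lower bound: ⌈198/34⌉ = 6 bins.
A packing using 7 bins:
  bin 1: 31 = 31
  bin 2: 31 = 31
  bin 3: 22 + 8 = 30
  bin 4: 21 + 13 = 34
  bin 5: 20 + 14 = 34
  bin 6: 17 + 14 = 31
  bin 7: 7 = 7
No arrangement into 6 bins stays within capacity, so 7 is optimal.

7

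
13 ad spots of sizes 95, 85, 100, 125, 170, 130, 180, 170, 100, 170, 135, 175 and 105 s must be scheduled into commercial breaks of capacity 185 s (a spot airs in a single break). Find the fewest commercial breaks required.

12

Total = 180 + 175 + 170 + 170 + 170 + 135 + 130 + 125 + 105 + 100 + 100 + 95 + 85 = 1740 s.
Lower bound: ⌈1740/185⌉ = 10 commercial breaks.
Also, 12 ad spots each exceed 185/2 s, and no two of those can share a break, so at least 12 commercial breaks are needed.
A packing using 12 commercial breaks:
  break 1: 180 = 180
  break 2: 175 = 175
  break 3: 170 = 170
  break 4: 170 = 170
  break 5: 170 = 170
  break 6: 135 = 135
  break 7: 130 = 130
  break 8: 125 = 125
  break 9: 105 = 105
  break 10: 100 + 85 = 185
  break 11: 100 = 100
  break 12: 95 = 95
This matches the lower bound, so 12 is optimal.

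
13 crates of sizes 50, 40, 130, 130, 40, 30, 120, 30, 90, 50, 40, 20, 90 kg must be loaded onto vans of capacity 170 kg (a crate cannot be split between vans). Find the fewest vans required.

6

Total = 130 + 130 + 120 + 90 + 90 + 50 + 50 + 40 + 40 + 40 + 30 + 30 + 20 = 860 kg.
Lower bound: ⌈860/170⌉ = 6 vans.
A packing using 6 vans:
  van 1: 130 + 40 = 170
  van 2: 130 + 40 = 170
  van 3: 120 + 50 = 170
  van 4: 90 + 50 + 30 = 170
  van 5: 90 + 40 + 30 = 160
  van 6: 20 = 20
This matches the lower bound, so 6 is optimal.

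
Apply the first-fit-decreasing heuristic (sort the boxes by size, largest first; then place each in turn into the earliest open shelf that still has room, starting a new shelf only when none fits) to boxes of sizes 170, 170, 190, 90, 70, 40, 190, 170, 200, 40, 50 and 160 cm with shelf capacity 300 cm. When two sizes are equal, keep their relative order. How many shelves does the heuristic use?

7

Sorted descending: 200, 190, 190, 170, 170, 170, 160, 90, 70, 50, 40, 40.
  200 → shelf 1 (new)  [load 200/300]
  190 → shelf 2 (new)  [load 190/300]
  190 → shelf 3 (new)  [load 190/300]
  170 → shelf 4 (new)  [load 170/300]
  170 → shelf 5 (new)  [load 170/300]
  170 → shelf 6 (new)  [load 170/300]
  160 → shelf 7 (new)  [load 160/300]
  90 → shelf 1  [load 290/300]
  70 → shelf 2  [load 260/300]
  50 → shelf 3  [load 240/300]
  40 → shelf 2  [load 300/300]
  40 → shelf 3  [load 280/300]
7 shelves opened.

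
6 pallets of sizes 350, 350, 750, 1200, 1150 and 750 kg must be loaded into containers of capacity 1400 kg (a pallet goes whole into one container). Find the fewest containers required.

Total = 1200 + 1150 + 750 + 750 + 350 + 350 = 4550 kg.
Lower bound: ⌈4550/1400⌉ = 4 containers.
A packing using 4 containers:
  container 1: 1200 = 1200
  container 2: 1150 = 1150
  container 3: 750 + 350 = 1100
  container 4: 750 + 350 = 1100
This matches the lower bound, so 4 is optimal.

4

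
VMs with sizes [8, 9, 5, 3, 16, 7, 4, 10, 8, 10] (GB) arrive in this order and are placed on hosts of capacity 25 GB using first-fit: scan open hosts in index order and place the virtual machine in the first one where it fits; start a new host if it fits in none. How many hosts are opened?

  8 → host 1 (new)  [load 8/25]
  9 → host 1  [load 17/25]
  5 → host 1  [load 22/25]
  3 → host 1  [load 25/25]
  16 → host 2 (new)  [load 16/25]
  7 → host 2  [load 23/25]
  4 → host 3 (new)  [load 4/25]
  10 → host 3  [load 14/25]
  8 → host 3  [load 22/25]
  10 → host 4 (new)  [load 10/25]
4 hosts opened.

4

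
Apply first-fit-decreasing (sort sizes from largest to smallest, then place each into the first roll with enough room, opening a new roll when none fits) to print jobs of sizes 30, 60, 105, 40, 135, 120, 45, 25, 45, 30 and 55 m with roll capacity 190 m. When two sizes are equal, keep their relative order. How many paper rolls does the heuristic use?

Sorted descending: 135, 120, 105, 60, 55, 45, 45, 40, 30, 30, 25.
  135 → roll 1 (new)  [load 135/190]
  120 → roll 2 (new)  [load 120/190]
  105 → roll 3 (new)  [load 105/190]
  60 → roll 2  [load 180/190]
  55 → roll 1  [load 190/190]
  45 → roll 3  [load 150/190]
  45 → roll 4 (new)  [load 45/190]
  40 → roll 3  [load 190/190]
  30 → roll 4  [load 75/190]
  30 → roll 4  [load 105/190]
  25 → roll 4  [load 130/190]
4 paper rolls opened.

4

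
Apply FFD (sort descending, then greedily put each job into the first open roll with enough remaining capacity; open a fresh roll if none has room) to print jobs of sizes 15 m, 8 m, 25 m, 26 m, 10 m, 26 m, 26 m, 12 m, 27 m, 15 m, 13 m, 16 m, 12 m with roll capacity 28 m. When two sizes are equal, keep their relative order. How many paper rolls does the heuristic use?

Sorted descending: 27, 26, 26, 26, 25, 16, 15, 15, 13, 12, 12, 10, 8.
  27 → roll 1 (new)  [load 27/28]
  26 → roll 2 (new)  [load 26/28]
  26 → roll 3 (new)  [load 26/28]
  26 → roll 4 (new)  [load 26/28]
  25 → roll 5 (new)  [load 25/28]
  16 → roll 6 (new)  [load 16/28]
  15 → roll 7 (new)  [load 15/28]
  15 → roll 8 (new)  [load 15/28]
  13 → roll 7  [load 28/28]
  12 → roll 6  [load 28/28]
  12 → roll 8  [load 27/28]
  10 → roll 9 (new)  [load 10/28]
  8 → roll 9  [load 18/28]
9 paper rolls opened.

9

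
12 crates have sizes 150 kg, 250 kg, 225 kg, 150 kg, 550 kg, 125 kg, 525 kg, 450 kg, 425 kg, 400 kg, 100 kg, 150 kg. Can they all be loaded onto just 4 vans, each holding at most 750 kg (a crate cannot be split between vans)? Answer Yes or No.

Total = 3500 kg; ⌈3500/750⌉ = 5.
At least 5 vans are required, but only 4 are allowed.

No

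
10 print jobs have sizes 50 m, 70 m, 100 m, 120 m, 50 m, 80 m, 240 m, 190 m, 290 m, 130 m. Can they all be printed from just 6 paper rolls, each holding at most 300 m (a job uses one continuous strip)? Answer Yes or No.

Yes

A valid assignment using 5 paper rolls:
  roll 1: 290 = 290
  roll 2: 240 + 50 = 290
  roll 3: 190 + 100 = 290
  roll 4: 130 + 120 + 50 = 300
  roll 5: 80 + 70 = 150
That uses only 5 ≤ 6, so 6 paper rolls are enough.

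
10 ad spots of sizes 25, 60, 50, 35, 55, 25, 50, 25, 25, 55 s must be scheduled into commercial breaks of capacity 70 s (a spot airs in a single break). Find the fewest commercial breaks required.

Total = 60 + 55 + 55 + 50 + 50 + 35 + 25 + 25 + 25 + 25 = 405 s.
Lower bound: ⌈405/70⌉ = 6 commercial breaks.
A packing using 8 commercial breaks:
  break 1: 60 = 60
  break 2: 55 = 55
  break 3: 55 = 55
  break 4: 50 = 50
  break 5: 50 = 50
  break 6: 35 + 25 = 60
  break 7: 25 + 25 = 50
  break 8: 25 = 25
No arrangement into 7 commercial breaks stays within capacity, so 8 is optimal.

8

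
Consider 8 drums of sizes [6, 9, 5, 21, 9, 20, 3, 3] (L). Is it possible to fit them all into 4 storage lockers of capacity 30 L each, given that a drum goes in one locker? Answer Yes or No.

Yes

A valid assignment using 3 storage lockers:
  locker 1: 21 + 9 = 30
  locker 2: 20 + 9 = 29
  locker 3: 6 + 5 + 3 + 3 = 17
That uses only 3 ≤ 4, so 4 storage lockers are enough.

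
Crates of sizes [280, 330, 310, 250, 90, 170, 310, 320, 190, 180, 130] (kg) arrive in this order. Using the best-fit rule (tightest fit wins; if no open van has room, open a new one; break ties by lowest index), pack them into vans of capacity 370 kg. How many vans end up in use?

8

  280 → van 1 (new)  [load 280/370]
  330 → van 2 (new)  [load 330/370]
  310 → van 3 (new)  [load 310/370]
  250 → van 4 (new)  [load 250/370]
  90 → van 1  [load 370/370]
  170 → van 5 (new)  [load 170/370]
  310 → van 6 (new)  [load 310/370]
  320 → van 7 (new)  [load 320/370]
  190 → van 5  [load 360/370]
  180 → van 8 (new)  [load 180/370]
  130 → van 8  [load 310/370]
8 vans opened.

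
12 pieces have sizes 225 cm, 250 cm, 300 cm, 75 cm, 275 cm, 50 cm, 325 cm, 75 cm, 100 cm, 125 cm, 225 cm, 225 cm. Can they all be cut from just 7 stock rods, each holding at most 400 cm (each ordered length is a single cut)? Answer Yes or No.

Yes

A valid assignment using 7 stock rods:
  stock rod 1: 325 + 75 = 400
  stock rod 2: 300 + 100 = 400
  stock rod 3: 275 + 125 = 400
  stock rod 4: 250 + 75 + 50 = 375
  stock rod 5: 225 = 225
  stock rod 6: 225 = 225
  stock rod 7: 225 = 225
Every load is within 400 cm, so 7 stock rods suffice.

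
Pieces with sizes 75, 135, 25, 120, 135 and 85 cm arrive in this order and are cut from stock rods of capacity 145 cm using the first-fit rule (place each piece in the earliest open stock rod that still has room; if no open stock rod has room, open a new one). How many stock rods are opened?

5

  75 → stock rod 1 (new)  [load 75/145]
  135 → stock rod 2 (new)  [load 135/145]
  25 → stock rod 1  [load 100/145]
  120 → stock rod 3 (new)  [load 120/145]
  135 → stock rod 4 (new)  [load 135/145]
  85 → stock rod 5 (new)  [load 85/145]
5 stock rods opened.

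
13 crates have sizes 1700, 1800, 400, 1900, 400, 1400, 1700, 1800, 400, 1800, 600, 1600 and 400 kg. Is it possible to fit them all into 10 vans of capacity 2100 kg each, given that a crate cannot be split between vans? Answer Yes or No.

Yes

A valid assignment using 9 vans:
  van 1: 1900 = 1900
  van 2: 1800 = 1800
  van 3: 1800 = 1800
  van 4: 1800 = 1800
  van 5: 1700 + 400 = 2100
  van 6: 1700 + 400 = 2100
  van 7: 1600 + 400 = 2000
  van 8: 1400 + 600 = 2000
  van 9: 400 = 400
That uses only 9 ≤ 10, so 10 vans are enough.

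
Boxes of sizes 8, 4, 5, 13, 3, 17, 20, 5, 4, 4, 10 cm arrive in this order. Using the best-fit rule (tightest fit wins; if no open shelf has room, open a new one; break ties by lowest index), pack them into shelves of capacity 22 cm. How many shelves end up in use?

5

  8 → shelf 1 (new)  [load 8/22]
  4 → shelf 1  [load 12/22]
  5 → shelf 1  [load 17/22]
  13 → shelf 2 (new)  [load 13/22]
  3 → shelf 1  [load 20/22]
  17 → shelf 3 (new)  [load 17/22]
  20 → shelf 4 (new)  [load 20/22]
  5 → shelf 3  [load 22/22]
  4 → shelf 2  [load 17/22]
  4 → shelf 2  [load 21/22]
  10 → shelf 5 (new)  [load 10/22]
5 shelves opened.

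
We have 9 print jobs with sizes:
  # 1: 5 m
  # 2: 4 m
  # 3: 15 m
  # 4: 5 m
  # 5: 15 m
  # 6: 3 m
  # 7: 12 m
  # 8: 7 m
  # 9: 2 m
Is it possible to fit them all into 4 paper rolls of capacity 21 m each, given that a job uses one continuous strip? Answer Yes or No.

Yes

A valid assignment using 4 paper rolls:
  roll 1: 15 + 5 = 20
  roll 2: 15 + 5 = 20
  roll 3: 12 + 7 + 2 = 21
  roll 4: 4 + 3 = 7
Every load is within 21 m, so 4 paper rolls suffice.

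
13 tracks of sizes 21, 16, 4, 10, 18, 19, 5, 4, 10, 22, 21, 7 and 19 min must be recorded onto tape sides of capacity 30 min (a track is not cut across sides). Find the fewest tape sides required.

Total = 22 + 21 + 21 + 19 + 19 + 18 + 16 + 10 + 10 + 7 + 5 + 4 + 4 = 176 min.
Lower bound: ⌈176/30⌉ = 6 tape sides.
Also, 7 tracks each exceed 15 min, and no two of those can share a side, so at least 7 tape sides are needed.
A packing using 7 tape sides:
  side 1: 22 + 7 = 29
  side 2: 21 + 5 + 4 = 30
  side 3: 21 + 4 = 25
  side 4: 19 + 10 = 29
  side 5: 19 + 10 = 29
  side 6: 18 = 18
  side 7: 16 = 16
This matches the lower bound, so 7 is optimal.

7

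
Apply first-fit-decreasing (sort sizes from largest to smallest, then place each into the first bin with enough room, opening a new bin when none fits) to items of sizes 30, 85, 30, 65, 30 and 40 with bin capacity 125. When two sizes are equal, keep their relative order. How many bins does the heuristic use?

3

Sorted descending: 85, 65, 40, 30, 30, 30.
  85 → bin 1 (new)  [load 85/125]
  65 → bin 2 (new)  [load 65/125]
  40 → bin 1  [load 125/125]
  30 → bin 2  [load 95/125]
  30 → bin 2  [load 125/125]
  30 → bin 3 (new)  [load 30/125]
3 bins opened.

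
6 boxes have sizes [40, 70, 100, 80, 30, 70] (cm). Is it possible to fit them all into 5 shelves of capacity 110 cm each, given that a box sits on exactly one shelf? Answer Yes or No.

A valid assignment using 4 shelves:
  shelf 1: 100 = 100
  shelf 2: 80 + 30 = 110
  shelf 3: 70 + 40 = 110
  shelf 4: 70 = 70
That uses only 4 ≤ 5, so 5 shelves are enough.

Yes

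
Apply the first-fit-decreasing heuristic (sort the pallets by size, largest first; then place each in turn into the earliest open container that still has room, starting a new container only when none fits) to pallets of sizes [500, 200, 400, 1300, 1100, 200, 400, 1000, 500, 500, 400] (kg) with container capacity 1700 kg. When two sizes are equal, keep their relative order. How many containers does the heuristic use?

Sorted descending: 1300, 1100, 1000, 500, 500, 500, 400, 400, 400, 200, 200.
  1300 → container 1 (new)  [load 1300/1700]
  1100 → container 2 (new)  [load 1100/1700]
  1000 → container 3 (new)  [load 1000/1700]
  500 → container 2  [load 1600/1700]
  500 → container 3  [load 1500/1700]
  500 → container 4 (new)  [load 500/1700]
  400 → container 1  [load 1700/1700]
  400 → container 4  [load 900/1700]
  400 → container 4  [load 1300/1700]
  200 → container 3  [load 1700/1700]
  200 → container 4  [load 1500/1700]
4 containers opened.

4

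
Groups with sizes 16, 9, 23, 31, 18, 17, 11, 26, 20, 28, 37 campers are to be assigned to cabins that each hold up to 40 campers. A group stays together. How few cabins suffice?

Total = 37 + 31 + 28 + 26 + 23 + 20 + 18 + 17 + 16 + 11 + 9 = 236 campers.
Lower bound: ⌈236/40⌉ = 6 cabins.
A packing using 7 cabins:
  cabin 1: 37 = 37
  cabin 2: 31 + 9 = 40
  cabin 3: 28 + 11 = 39
  cabin 4: 26 = 26
  cabin 5: 23 + 17 = 40
  cabin 6: 20 + 18 = 38
  cabin 7: 16 = 16
No arrangement into 6 cabins stays within capacity, so 7 is optimal.

7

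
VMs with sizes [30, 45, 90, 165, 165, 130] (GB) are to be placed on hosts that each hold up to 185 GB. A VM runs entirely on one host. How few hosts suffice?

Total = 165 + 165 + 130 + 90 + 45 + 30 = 625 GB.
Lower bound: ⌈625/185⌉ = 4 hosts.
A packing using 4 hosts:
  host 1: 165 = 165
  host 2: 165 = 165
  host 3: 130 + 45 = 175
  host 4: 90 + 30 = 120
This matches the lower bound, so 4 is optimal.

4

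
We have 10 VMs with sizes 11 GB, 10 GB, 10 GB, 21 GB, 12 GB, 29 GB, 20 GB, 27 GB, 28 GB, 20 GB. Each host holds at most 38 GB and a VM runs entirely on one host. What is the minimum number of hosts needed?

Total = 29 + 28 + 27 + 21 + 20 + 20 + 12 + 11 + 10 + 10 = 188 GB.
Lower bound: ⌈188/38⌉ = 5 hosts.
Also, 6 VMs each exceed 19 GB, and no two of those can share a host, so at least 6 hosts are needed.
A packing using 6 hosts:
  host 1: 29 = 29
  host 2: 28 + 10 = 38
  host 3: 27 + 11 = 38
  host 4: 21 + 12 = 33
  host 5: 20 + 10 = 30
  host 6: 20 = 20
This matches the lower bound, so 6 is optimal.

6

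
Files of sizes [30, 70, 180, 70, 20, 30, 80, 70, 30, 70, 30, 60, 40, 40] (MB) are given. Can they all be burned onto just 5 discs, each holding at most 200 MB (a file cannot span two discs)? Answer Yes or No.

Yes

A valid assignment using 5 discs:
  disc 1: 180 + 20 = 200
  disc 2: 80 + 70 + 40 = 190
  disc 3: 70 + 70 + 60 = 200
  disc 4: 70 + 40 + 30 + 30 + 30 = 200
  disc 5: 30 = 30
Every load is within 200 MB, so 5 discs suffice.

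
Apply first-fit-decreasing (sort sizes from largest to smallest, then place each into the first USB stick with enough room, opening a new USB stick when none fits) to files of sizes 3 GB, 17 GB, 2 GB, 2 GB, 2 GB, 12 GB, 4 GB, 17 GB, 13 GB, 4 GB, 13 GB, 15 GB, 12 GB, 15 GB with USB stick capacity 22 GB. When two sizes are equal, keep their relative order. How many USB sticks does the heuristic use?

Sorted descending: 17, 17, 15, 15, 13, 13, 12, 12, 4, 4, 3, 2, 2, 2.
  17 → USB stick 1 (new)  [load 17/22]
  17 → USB stick 2 (new)  [load 17/22]
  15 → USB stick 3 (new)  [load 15/22]
  15 → USB stick 4 (new)  [load 15/22]
  13 → USB stick 5 (new)  [load 13/22]
  13 → USB stick 6 (new)  [load 13/22]
  12 → USB stick 7 (new)  [load 12/22]
  12 → USB stick 8 (new)  [load 12/22]
  4 → USB stick 1  [load 21/22]
  4 → USB stick 2  [load 21/22]
  3 → USB stick 3  [load 18/22]
  2 → USB stick 3  [load 20/22]
  2 → USB stick 3  [load 22/22]
  2 → USB stick 4  [load 17/22]
8 USB sticks opened.

8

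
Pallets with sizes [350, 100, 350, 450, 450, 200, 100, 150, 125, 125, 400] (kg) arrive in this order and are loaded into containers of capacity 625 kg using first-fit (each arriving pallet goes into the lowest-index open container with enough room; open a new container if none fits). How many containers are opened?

5

  350 → container 1 (new)  [load 350/625]
  100 → container 1  [load 450/625]
  350 → container 2 (new)  [load 350/625]
  450 → container 3 (new)  [load 450/625]
  450 → container 4 (new)  [load 450/625]
  200 → container 2  [load 550/625]
  100 → container 1  [load 550/625]
  150 → container 3  [load 600/625]
  125 → container 4  [load 575/625]
  125 → container 5 (new)  [load 125/625]
  400 → container 5  [load 525/625]
5 containers opened.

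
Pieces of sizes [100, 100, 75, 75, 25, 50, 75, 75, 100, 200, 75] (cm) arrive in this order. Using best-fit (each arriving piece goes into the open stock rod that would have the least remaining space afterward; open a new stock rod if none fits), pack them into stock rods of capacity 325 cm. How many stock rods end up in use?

4

  100 → stock rod 1 (new)  [load 100/325]
  100 → stock rod 1  [load 200/325]
  75 → stock rod 1  [load 275/325]
  75 → stock rod 2 (new)  [load 75/325]
  25 → stock rod 1  [load 300/325]
  50 → stock rod 2  [load 125/325]
  75 → stock rod 2  [load 200/325]
  75 → stock rod 2  [load 275/325]
  100 → stock rod 3 (new)  [load 100/325]
  200 → stock rod 3  [load 300/325]
  75 → stock rod 4 (new)  [load 75/325]
4 stock rods opened.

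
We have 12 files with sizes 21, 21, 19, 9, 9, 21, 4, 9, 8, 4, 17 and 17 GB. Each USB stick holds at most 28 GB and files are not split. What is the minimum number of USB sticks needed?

7

Total = 21 + 21 + 21 + 19 + 17 + 17 + 9 + 9 + 9 + 8 + 4 + 4 = 159 GB.
Lower bound: ⌈159/28⌉ = 6 USB sticks.
A packing using 7 USB sticks:
  USB stick 1: 21 + 4 = 25
  USB stick 2: 21 + 4 = 25
  USB stick 3: 21 = 21
  USB stick 4: 19 + 9 = 28
  USB stick 5: 17 + 9 = 26
  USB stick 6: 17 + 9 = 26
  USB stick 7: 8 = 8
No arrangement into 6 USB sticks stays within capacity, so 7 is optimal.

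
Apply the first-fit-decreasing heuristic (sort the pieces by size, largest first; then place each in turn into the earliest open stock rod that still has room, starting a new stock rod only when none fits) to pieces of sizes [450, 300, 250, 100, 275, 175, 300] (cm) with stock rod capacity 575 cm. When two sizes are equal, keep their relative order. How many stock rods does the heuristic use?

4

Sorted descending: 450, 300, 300, 275, 250, 175, 100.
  450 → stock rod 1 (new)  [load 450/575]
  300 → stock rod 2 (new)  [load 300/575]
  300 → stock rod 3 (new)  [load 300/575]
  275 → stock rod 2  [load 575/575]
  250 → stock rod 3  [load 550/575]
  175 → stock rod 4 (new)  [load 175/575]
  100 → stock rod 1  [load 550/575]
4 stock rods opened.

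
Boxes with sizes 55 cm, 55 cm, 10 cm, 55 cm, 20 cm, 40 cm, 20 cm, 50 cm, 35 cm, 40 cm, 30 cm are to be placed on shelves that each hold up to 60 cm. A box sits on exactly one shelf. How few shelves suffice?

Total = 55 + 55 + 55 + 50 + 40 + 40 + 35 + 30 + 20 + 20 + 10 = 410 cm.
Lower bound: ⌈410/60⌉ = 7 shelves.
A packing using 8 shelves:
  shelf 1: 55 = 55
  shelf 2: 55 = 55
  shelf 3: 55 = 55
  shelf 4: 50 + 10 = 60
  shelf 5: 40 + 20 = 60
  shelf 6: 40 + 20 = 60
  shelf 7: 35 = 35
  shelf 8: 30 = 30
No arrangement into 7 shelves stays within capacity, so 8 is optimal.

8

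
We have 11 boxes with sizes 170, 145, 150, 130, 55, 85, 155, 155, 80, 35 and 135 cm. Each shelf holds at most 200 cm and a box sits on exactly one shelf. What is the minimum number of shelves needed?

8

Total = 170 + 155 + 155 + 150 + 145 + 135 + 130 + 85 + 80 + 55 + 35 = 1295 cm.
Lower bound: ⌈1295/200⌉ = 7 shelves.
A packing using 8 shelves:
  shelf 1: 170 = 170
  shelf 2: 155 + 35 = 190
  shelf 3: 155 = 155
  shelf 4: 150 = 150
  shelf 5: 145 + 55 = 200
  shelf 6: 135 = 135
  shelf 7: 130 = 130
  shelf 8: 85 + 80 = 165
No arrangement into 7 shelves stays within capacity, so 8 is optimal.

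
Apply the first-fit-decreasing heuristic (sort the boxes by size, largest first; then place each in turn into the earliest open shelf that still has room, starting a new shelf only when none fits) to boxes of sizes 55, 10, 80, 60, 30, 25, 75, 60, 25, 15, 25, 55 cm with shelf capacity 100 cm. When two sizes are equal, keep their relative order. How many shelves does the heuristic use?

6

Sorted descending: 80, 75, 60, 60, 55, 55, 30, 25, 25, 25, 15, 10.
  80 → shelf 1 (new)  [load 80/100]
  75 → shelf 2 (new)  [load 75/100]
  60 → shelf 3 (new)  [load 60/100]
  60 → shelf 4 (new)  [load 60/100]
  55 → shelf 5 (new)  [load 55/100]
  55 → shelf 6 (new)  [load 55/100]
  30 → shelf 3  [load 90/100]
  25 → shelf 2  [load 100/100]
  25 → shelf 4  [load 85/100]
  25 → shelf 5  [load 80/100]
  15 → shelf 1  [load 95/100]
  10 → shelf 3  [load 100/100]
6 shelves opened.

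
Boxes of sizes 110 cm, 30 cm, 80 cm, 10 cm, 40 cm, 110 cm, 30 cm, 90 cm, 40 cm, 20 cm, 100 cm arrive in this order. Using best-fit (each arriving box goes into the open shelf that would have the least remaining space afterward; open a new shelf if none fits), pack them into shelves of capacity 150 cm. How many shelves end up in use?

5

  110 → shelf 1 (new)  [load 110/150]
  30 → shelf 1  [load 140/150]
  80 → shelf 2 (new)  [load 80/150]
  10 → shelf 1  [load 150/150]
  40 → shelf 2  [load 120/150]
  110 → shelf 3 (new)  [load 110/150]
  30 → shelf 2  [load 150/150]
  90 → shelf 4 (new)  [load 90/150]
  40 → shelf 3  [load 150/150]
  20 → shelf 4  [load 110/150]
  100 → shelf 5 (new)  [load 100/150]
5 shelves opened.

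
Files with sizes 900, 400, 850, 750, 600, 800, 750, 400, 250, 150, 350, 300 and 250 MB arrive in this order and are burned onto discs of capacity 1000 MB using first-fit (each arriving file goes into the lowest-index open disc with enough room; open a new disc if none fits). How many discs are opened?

  900 → disc 1 (new)  [load 900/1000]
  400 → disc 2 (new)  [load 400/1000]
  850 → disc 3 (new)  [load 850/1000]
  750 → disc 4 (new)  [load 750/1000]
  600 → disc 2  [load 1000/1000]
  800 → disc 5 (new)  [load 800/1000]
  750 → disc 6 (new)  [load 750/1000]
  400 → disc 7 (new)  [load 400/1000]
  250 → disc 4  [load 1000/1000]
  150 → disc 3  [load 1000/1000]
  350 → disc 7  [load 750/1000]
  300 → disc 8 (new)  [load 300/1000]
  250 → disc 6  [load 1000/1000]
8 discs opened.

8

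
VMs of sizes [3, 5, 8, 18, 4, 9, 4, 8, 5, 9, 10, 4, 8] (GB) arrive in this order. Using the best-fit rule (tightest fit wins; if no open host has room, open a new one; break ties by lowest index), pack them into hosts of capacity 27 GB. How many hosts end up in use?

4

  3 → host 1 (new)  [load 3/27]
  5 → host 1  [load 8/27]
  8 → host 1  [load 16/27]
  18 → host 2 (new)  [load 18/27]
  4 → host 2  [load 22/27]
  9 → host 1  [load 25/27]
  4 → host 2  [load 26/27]
  8 → host 3 (new)  [load 8/27]
  5 → host 3  [load 13/27]
  9 → host 3  [load 22/27]
  10 → host 4 (new)  [load 10/27]
  4 → host 3  [load 26/27]
  8 → host 4  [load 18/27]
4 hosts opened.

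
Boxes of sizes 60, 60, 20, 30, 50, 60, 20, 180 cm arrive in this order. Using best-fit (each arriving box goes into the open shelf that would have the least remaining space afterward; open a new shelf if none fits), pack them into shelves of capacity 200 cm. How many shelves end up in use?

  60 → shelf 1 (new)  [load 60/200]
  60 → shelf 1  [load 120/200]
  20 → shelf 1  [load 140/200]
  30 → shelf 1  [load 170/200]
  50 → shelf 2 (new)  [load 50/200]
  60 → shelf 2  [load 110/200]
  20 → shelf 1  [load 190/200]
  180 → shelf 3 (new)  [load 180/200]
3 shelves opened.

3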